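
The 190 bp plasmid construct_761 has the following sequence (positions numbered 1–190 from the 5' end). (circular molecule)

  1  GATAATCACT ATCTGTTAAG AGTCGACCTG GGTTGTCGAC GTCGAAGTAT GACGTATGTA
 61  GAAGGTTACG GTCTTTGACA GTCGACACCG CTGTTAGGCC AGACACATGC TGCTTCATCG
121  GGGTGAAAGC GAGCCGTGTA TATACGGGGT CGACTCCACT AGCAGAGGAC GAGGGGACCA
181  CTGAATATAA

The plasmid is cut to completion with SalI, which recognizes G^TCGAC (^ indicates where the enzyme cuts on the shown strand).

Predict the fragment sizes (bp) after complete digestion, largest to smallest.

68, 63, 46, 13 bp

SalI sites (GTCGAC) start at positions 22, 35, 81, 149.
SalI cuts after the first base of each site, so after positions 22, 35, 81, 149.
Circular molecule, 4 cuts → 4 fragments:
  23–35 → 13 bp
  36–81 → 46 bp
  82–149 → 68 bp
  150–190 then 1–22 → 41 + 22 = 63 bp
Sorted largest to smallest: 68, 63, 46, 13 bp.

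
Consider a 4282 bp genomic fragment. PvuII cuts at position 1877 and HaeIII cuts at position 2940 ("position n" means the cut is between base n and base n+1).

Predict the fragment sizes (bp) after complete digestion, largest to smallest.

Combined cut positions (sorted): 1877, 2940.
Linear molecule, 2 cuts → 3 fragments:
  1877 − 0 = 1877 bp
  2940 − 1877 = 1063 bp
  4282 − 2940 = 1342 bp
Sorted largest to smallest: 1877, 1342, 1063 bp.

1877, 1342, 1063 bp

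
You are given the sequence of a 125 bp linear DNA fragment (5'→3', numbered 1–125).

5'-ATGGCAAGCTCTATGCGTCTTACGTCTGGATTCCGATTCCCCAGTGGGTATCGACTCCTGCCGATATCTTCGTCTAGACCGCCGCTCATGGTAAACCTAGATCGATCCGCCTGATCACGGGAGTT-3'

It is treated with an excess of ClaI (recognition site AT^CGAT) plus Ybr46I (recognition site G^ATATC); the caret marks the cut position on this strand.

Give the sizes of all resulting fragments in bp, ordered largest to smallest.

63, 39, 23 bp

The ClaI site (ATCGAT) starts at position 101.
ClaI cuts after base 2 of each site, so after position 102.
The Ybr46I site (GATATC) starts at position 63.
Ybr46I cuts after the first base of each site, so after position 63.
Combined cut positions: 63, 102.
Linear molecule, 2 cuts → 3 fragments:
  1–63 → 63 bp
  64–102 → 39 bp
  103–125 → 23 bp
Sorted largest to smallest: 63, 39, 23 bp.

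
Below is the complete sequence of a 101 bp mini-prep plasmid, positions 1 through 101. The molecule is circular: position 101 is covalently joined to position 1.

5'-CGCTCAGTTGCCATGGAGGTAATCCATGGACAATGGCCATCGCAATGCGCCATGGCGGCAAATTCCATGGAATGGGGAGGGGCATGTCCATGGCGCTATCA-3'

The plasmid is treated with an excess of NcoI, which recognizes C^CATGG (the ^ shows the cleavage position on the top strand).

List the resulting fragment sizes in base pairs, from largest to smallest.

26, 24, 23, 15, 13 bp

NcoI sites (CCATGG) start at positions 11, 24, 50, 65, 88.
NcoI cuts after the first base of each site, so after positions 11, 24, 50, 65, 88.
Circular molecule, 5 cuts → 5 fragments:
  12–24 → 13 bp
  25–50 → 26 bp
  51–65 → 15 bp
  66–88 → 23 bp
  89–101 then 1–11 → 13 + 11 = 24 bp
Sorted largest to smallest: 26, 24, 23, 15, 13 bp.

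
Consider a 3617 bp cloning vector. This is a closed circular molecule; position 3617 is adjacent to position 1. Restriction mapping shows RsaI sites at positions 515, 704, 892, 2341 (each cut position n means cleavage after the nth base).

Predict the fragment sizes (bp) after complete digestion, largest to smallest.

1791, 1449, 189, 188 bp

Circular molecule, 4 cuts → 4 fragments:
  704 − 515 = 189 bp
  892 − 704 = 188 bp
  2341 − 892 = 1449 bp
  wrap: 3617 − 2341 + 515 = 1791 bp
Sorted largest to smallest: 1791, 1449, 189, 188 bp.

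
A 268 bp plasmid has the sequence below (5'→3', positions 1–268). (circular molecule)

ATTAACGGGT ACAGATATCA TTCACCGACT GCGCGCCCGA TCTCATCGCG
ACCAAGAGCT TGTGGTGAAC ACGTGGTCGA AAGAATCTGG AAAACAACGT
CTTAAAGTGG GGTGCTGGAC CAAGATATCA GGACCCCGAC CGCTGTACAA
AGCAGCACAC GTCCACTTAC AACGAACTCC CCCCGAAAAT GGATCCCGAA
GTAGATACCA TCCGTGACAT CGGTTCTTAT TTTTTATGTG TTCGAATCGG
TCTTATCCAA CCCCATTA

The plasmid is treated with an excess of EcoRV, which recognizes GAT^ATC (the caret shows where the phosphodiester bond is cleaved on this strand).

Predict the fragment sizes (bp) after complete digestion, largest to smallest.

EcoRV sites (GATATC) start at positions 14, 124.
EcoRV cuts after base 3 of each site, so after positions 16, 126.
Circular molecule, 2 cuts → 2 fragments:
  17–126 → 110 bp
  127–268 then 1–16 → 142 + 16 = 158 bp
Sorted largest to smallest: 158, 110 bp.

158, 110 bp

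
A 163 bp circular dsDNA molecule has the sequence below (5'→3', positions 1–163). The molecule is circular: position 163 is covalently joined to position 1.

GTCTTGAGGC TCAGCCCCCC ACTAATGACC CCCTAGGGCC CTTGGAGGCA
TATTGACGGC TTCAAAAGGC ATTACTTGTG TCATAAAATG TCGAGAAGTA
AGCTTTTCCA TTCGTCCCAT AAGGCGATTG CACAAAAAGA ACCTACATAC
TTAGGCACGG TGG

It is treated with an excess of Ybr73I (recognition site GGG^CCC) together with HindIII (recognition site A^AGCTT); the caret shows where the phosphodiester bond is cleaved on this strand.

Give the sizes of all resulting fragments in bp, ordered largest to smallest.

101, 62 bp

The Ybr73I site (GGGCCC) starts at position 36.
Ybr73I cuts after base 3 of each site, so after position 38.
The HindIII site (AAGCTT) starts at position 100.
HindIII cuts after the first base of each site, so after position 100.
Combined cut positions: 38, 100.
Circular molecule, 2 cuts → 2 fragments:
  39–100 → 62 bp
  101–163 then 1–38 → 63 + 38 = 101 bp
Sorted largest to smallest: 101, 62 bp.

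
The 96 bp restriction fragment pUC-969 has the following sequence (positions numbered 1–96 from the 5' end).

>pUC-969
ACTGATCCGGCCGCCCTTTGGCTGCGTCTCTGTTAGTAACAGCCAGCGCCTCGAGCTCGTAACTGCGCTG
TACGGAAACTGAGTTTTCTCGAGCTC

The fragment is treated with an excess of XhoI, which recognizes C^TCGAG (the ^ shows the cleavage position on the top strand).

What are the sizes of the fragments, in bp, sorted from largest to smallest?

XhoI sites (CTCGAG) start at positions 50, 88.
XhoI cuts after the first base of each site, so after positions 50, 88.
Linear molecule, 2 cuts → 3 fragments:
  1–50 → 50 bp
  51–88 → 38 bp
  89–96 → 8 bp
Sorted largest to smallest: 50, 38, 8 bp.

50, 38, 8 bp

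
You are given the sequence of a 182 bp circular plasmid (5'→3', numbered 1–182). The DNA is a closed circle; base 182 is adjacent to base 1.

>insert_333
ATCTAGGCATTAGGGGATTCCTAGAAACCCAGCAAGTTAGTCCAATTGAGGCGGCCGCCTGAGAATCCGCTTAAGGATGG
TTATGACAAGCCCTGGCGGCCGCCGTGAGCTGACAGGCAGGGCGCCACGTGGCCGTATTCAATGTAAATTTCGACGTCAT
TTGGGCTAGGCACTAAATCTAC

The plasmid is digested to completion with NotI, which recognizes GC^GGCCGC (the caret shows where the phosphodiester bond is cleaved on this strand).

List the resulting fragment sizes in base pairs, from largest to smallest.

NotI sites (GCGGCCGC) start at positions 51, 96.
NotI cuts after base 2 of each site, so after positions 52, 97.
Circular molecule, 2 cuts → 2 fragments:
  53–97 → 45 bp
  98–182 then 1–52 → 85 + 52 = 137 bp
Sorted largest to smallest: 137, 45 bp.

137, 45 bp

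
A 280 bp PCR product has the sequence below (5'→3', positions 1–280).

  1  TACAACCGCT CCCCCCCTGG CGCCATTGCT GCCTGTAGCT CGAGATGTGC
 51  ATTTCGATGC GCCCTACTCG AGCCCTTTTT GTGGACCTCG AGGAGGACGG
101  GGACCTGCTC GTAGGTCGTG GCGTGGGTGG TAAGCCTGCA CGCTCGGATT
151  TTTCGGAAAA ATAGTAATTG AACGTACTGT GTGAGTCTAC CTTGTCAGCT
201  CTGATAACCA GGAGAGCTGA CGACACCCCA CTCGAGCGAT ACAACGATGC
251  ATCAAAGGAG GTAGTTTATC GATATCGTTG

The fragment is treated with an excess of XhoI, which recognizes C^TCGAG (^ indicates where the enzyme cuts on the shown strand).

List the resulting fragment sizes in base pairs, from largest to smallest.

144, 49, 39, 28, 20 bp

XhoI sites (CTCGAG) start at positions 39, 67, 87, 231.
XhoI cuts after the first base of each site, so after positions 39, 67, 87, 231.
Linear molecule, 4 cuts → 5 fragments:
  1–39 → 39 bp
  40–67 → 28 bp
  68–87 → 20 bp
  88–231 → 144 bp
  232–280 → 49 bp
Sorted largest to smallest: 144, 49, 39, 28, 20 bp.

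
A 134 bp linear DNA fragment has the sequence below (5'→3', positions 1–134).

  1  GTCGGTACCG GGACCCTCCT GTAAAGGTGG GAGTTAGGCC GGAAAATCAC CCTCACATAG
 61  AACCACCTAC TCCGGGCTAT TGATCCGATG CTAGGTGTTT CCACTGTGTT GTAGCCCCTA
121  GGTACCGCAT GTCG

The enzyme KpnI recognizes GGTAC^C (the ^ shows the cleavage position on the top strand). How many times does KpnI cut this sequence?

2

GGTACC occurs starting at positions 4, 121.
KpnI cuts at 2 sites.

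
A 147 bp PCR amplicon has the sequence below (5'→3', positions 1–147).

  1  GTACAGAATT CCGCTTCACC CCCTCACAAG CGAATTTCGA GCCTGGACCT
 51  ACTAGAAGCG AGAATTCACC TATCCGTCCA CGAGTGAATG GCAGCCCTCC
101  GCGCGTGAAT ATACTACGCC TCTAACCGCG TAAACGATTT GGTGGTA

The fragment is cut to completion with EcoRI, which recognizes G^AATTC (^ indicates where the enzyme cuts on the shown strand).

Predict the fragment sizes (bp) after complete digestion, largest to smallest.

EcoRI sites (GAATTC) start at positions 6, 62.
EcoRI cuts after the first base of each site, so after positions 6, 62.
Linear molecule, 2 cuts → 3 fragments:
  1–6 → 6 bp
  7–62 → 56 bp
  63–147 → 85 bp
Sorted largest to smallest: 85, 56, 6 bp.

85, 56, 6 bp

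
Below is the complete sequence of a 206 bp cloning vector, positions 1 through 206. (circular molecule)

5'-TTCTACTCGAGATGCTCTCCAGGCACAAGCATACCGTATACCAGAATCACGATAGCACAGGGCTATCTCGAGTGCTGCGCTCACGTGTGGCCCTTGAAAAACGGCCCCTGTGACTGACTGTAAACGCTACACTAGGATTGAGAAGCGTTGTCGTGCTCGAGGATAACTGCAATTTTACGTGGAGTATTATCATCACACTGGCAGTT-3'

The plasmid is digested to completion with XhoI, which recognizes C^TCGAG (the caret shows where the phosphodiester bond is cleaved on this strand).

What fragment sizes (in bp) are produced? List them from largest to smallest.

89, 61, 56 bp

XhoI sites (CTCGAG) start at positions 6, 67, 156.
XhoI cuts after the first base of each site, so after positions 6, 67, 156.
Circular molecule, 3 cuts → 3 fragments:
  7–67 → 61 bp
  68–156 → 89 bp
  157–206 then 1–6 → 50 + 6 = 56 bp
Sorted largest to smallest: 89, 61, 56 bp.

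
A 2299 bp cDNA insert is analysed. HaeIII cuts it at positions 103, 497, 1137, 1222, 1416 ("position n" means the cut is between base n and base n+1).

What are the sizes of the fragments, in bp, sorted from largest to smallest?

Linear molecule, 5 cuts → 6 fragments:
  103 − 0 = 103 bp
  497 − 103 = 394 bp
  1137 − 497 = 640 bp
  1222 − 1137 = 85 bp
  1416 − 1222 = 194 bp
  2299 − 1416 = 883 bp
Sorted largest to smallest: 883, 640, 394, 194, 103, 85 bp.

883, 640, 394, 194, 103, 85 bp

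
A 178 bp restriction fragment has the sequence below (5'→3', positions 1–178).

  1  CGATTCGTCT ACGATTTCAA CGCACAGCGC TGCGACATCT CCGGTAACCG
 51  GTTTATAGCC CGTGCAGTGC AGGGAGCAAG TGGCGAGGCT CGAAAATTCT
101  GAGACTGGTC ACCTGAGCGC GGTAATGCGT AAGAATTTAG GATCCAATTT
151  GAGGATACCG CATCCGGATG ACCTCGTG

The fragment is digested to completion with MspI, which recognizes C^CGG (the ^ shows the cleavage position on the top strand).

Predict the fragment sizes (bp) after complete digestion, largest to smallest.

116, 41, 14, 7 bp

MspI sites (CCGG) start at positions 41, 48, 164.
MspI cuts after the first base of each site, so after positions 41, 48, 164.
Linear molecule, 3 cuts → 4 fragments:
  1–41 → 41 bp
  42–48 → 7 bp
  49–164 → 116 bp
  165–178 → 14 bp
Sorted largest to smallest: 116, 41, 14, 7 bp.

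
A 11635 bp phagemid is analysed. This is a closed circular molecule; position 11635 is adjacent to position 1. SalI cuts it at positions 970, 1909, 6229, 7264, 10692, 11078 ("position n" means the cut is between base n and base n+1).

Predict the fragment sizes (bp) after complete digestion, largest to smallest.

4320, 3428, 1527, 1035, 939, 386 bp

Circular molecule, 6 cuts → 6 fragments:
  1909 − 970 = 939 bp
  6229 − 1909 = 4320 bp
  7264 − 6229 = 1035 bp
  10692 − 7264 = 3428 bp
  11078 − 10692 = 386 bp
  wrap: 11635 − 11078 + 970 = 1527 bp
Sorted largest to smallest: 4320, 3428, 1527, 1035, 939, 386 bp.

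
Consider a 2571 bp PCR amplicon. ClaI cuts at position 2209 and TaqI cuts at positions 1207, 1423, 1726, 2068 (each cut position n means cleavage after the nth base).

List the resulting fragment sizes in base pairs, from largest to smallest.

Combined cut positions (sorted): 1207, 1423, 1726, 2068, 2209.
Linear molecule, 5 cuts → 6 fragments:
  1207 − 0 = 1207 bp
  1423 − 1207 = 216 bp
  1726 − 1423 = 303 bp
  2068 − 1726 = 342 bp
  2209 − 2068 = 141 bp
  2571 − 2209 = 362 bp
Sorted largest to smallest: 1207, 362, 342, 303, 216, 141 bp.

1207, 362, 342, 303, 216, 141 bp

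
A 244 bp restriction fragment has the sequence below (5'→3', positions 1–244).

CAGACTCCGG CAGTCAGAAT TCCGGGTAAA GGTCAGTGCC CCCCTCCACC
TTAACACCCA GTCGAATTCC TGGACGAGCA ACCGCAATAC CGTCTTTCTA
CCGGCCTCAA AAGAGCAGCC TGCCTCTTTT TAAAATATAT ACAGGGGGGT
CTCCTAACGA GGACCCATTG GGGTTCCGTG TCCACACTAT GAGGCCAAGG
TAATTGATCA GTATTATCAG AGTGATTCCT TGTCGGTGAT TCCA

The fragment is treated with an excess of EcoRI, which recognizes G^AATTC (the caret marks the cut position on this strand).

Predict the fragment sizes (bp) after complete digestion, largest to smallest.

EcoRI sites (GAATTC) start at positions 17, 64.
EcoRI cuts after the first base of each site, so after positions 17, 64.
Linear molecule, 2 cuts → 3 fragments:
  1–17 → 17 bp
  18–64 → 47 bp
  65–244 → 180 bp
Sorted largest to smallest: 180, 47, 17 bp.

180, 47, 17 bp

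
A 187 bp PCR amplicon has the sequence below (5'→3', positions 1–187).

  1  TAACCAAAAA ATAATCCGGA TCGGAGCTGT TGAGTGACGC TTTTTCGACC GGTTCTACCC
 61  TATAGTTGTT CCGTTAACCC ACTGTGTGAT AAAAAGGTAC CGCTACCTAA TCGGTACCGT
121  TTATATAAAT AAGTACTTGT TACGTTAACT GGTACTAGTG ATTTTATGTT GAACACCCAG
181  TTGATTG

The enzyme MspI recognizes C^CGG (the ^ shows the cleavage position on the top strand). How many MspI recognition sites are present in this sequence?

2

CCGG occurs starting at positions 16, 49.
MspI cuts at 2 sites.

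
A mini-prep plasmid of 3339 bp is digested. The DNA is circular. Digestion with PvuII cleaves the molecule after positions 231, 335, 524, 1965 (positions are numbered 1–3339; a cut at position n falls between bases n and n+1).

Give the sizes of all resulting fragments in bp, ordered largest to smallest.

1605, 1441, 189, 104 bp

Circular molecule, 4 cuts → 4 fragments:
  335 − 231 = 104 bp
  524 − 335 = 189 bp
  1965 − 524 = 1441 bp
  wrap: 3339 − 1965 + 231 = 1605 bp
Sorted largest to smallest: 1605, 1441, 189, 104 bp.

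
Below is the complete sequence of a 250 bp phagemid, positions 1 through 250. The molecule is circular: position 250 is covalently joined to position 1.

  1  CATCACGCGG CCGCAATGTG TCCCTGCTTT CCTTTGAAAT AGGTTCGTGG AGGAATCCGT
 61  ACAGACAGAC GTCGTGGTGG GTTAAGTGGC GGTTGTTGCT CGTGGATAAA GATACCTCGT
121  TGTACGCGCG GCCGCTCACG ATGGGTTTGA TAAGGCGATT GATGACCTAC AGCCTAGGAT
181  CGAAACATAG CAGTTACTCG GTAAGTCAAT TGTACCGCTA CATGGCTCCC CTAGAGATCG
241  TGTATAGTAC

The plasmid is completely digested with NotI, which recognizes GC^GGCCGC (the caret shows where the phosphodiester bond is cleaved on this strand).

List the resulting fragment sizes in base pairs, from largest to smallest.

129, 121 bp

NotI sites (GCGGCCGC) start at positions 7, 128.
NotI cuts after base 2 of each site, so after positions 8, 129.
Circular molecule, 2 cuts → 2 fragments:
  9–129 → 121 bp
  130–250 then 1–8 → 121 + 8 = 129 bp
Sorted largest to smallest: 129, 121 bp.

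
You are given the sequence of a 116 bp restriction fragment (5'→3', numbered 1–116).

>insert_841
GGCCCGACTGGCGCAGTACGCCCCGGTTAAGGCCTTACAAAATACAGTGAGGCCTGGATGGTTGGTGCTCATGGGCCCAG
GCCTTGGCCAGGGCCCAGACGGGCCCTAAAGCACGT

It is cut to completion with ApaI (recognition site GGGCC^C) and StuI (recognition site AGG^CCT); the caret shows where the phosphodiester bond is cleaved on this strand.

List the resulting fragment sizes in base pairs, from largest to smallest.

32, 25, 20, 14, 11, 10, 4 bp

ApaI sites (GGGCCC) start at positions 73, 91, 101.
ApaI cuts after base 5 of each site (before the last base), so after positions 77, 95, 105.
StuI sites (AGGCCT) start at positions 30, 50, 79.
StuI cuts after base 3 of each site, so after positions 32, 52, 81.
Combined cut positions: 32, 52, 77, 81, 95, 105.
Linear molecule, 6 cuts → 7 fragments:
  1–32 → 32 bp
  33–52 → 20 bp
  53–77 → 25 bp
  78–81 → 4 bp
  82–95 → 14 bp
  96–105 → 10 bp
  106–116 → 11 bp
Sorted largest to smallest: 32, 25, 20, 14, 11, 10, 4 bp.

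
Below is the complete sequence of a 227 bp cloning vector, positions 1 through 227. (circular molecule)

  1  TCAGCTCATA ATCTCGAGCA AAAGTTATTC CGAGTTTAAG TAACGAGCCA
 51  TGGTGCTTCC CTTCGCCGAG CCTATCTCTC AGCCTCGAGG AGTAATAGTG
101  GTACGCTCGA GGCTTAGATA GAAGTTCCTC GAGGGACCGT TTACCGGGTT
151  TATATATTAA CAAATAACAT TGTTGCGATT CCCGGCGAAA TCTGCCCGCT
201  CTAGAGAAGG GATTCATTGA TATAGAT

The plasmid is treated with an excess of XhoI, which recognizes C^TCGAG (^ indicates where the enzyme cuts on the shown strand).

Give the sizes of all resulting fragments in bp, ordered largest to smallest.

112, 71, 22, 22 bp

XhoI sites (CTCGAG) start at positions 13, 84, 106, 128.
XhoI cuts after the first base of each site, so after positions 13, 84, 106, 128.
Circular molecule, 4 cuts → 4 fragments:
  14–84 → 71 bp
  85–106 → 22 bp
  107–128 → 22 bp
  129–227 then 1–13 → 99 + 13 = 112 bp
Sorted largest to smallest: 112, 71, 22, 22 bp.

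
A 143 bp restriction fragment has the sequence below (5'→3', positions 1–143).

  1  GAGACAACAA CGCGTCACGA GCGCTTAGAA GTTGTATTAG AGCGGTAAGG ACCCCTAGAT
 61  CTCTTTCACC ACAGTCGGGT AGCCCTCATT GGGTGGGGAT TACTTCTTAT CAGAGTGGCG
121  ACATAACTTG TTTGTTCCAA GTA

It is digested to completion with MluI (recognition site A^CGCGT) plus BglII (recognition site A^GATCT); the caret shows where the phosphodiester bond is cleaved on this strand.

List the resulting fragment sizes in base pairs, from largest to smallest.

The MluI site (ACGCGT) starts at position 10.
MluI cuts after the first base of each site, so after position 10.
The BglII site (AGATCT) starts at position 57.
BglII cuts after the first base of each site, so after position 57.
Combined cut positions: 10, 57.
Linear molecule, 2 cuts → 3 fragments:
  1–10 → 10 bp
  11–57 → 47 bp
  58–143 → 86 bp
Sorted largest to smallest: 86, 47, 10 bp.

86, 47, 10 bp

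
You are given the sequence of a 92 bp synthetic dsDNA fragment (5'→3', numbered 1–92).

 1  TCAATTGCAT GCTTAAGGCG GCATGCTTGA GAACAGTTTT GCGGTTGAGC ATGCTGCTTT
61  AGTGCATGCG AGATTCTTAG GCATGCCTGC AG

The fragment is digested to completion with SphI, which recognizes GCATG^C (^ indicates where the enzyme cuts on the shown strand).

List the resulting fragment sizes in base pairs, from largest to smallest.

SphI sites (GCATGC) start at positions 7, 21, 49, 64, 81.
SphI cuts after base 5 of each site (before the last base), so after positions 11, 25, 53, 68, 85.
Linear molecule, 5 cuts → 6 fragments:
  1–11 → 11 bp
  12–25 → 14 bp
  26–53 → 28 bp
  54–68 → 15 bp
  69–85 → 17 bp
  86–92 → 7 bp
Sorted largest to smallest: 28, 17, 15, 14, 11, 7 bp.

28, 17, 15, 14, 11, 7 bp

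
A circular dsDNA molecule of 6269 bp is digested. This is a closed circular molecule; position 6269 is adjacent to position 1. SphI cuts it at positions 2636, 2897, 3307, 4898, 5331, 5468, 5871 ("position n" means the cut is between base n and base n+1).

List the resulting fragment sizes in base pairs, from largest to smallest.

Circular molecule, 7 cuts → 7 fragments:
  2897 − 2636 = 261 bp
  3307 − 2897 = 410 bp
  4898 − 3307 = 1591 bp
  5331 − 4898 = 433 bp
  5468 − 5331 = 137 bp
  5871 − 5468 = 403 bp
  wrap: 6269 − 5871 + 2636 = 3034 bp
Sorted largest to smallest: 3034, 1591, 433, 410, 403, 261, 137 bp.

3034, 1591, 433, 410, 403, 261, 137 bp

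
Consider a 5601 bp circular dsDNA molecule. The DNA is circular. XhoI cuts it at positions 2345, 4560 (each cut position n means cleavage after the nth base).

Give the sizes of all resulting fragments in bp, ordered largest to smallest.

Circular molecule, 2 cuts → 2 fragments:
  4560 − 2345 = 2215 bp
  wrap: 5601 − 4560 + 2345 = 3386 bp
Sorted largest to smallest: 3386, 2215 bp.

3386, 2215 bp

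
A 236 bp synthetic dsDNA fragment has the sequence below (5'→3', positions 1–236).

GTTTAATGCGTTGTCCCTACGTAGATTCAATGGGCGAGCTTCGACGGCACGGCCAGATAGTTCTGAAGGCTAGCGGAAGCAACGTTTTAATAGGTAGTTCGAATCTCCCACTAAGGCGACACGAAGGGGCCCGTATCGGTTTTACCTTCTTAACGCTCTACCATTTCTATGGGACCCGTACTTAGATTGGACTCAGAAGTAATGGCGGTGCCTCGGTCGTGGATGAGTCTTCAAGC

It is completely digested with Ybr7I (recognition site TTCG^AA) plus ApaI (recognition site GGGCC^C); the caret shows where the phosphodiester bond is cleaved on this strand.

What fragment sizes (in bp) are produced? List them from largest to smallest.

105, 101, 30 bp

The Ybr7I site (TTCGAA) starts at position 98.
Ybr7I cuts after base 4 of each site, so after position 101.
The ApaI site (GGGCCC) starts at position 127.
ApaI cuts after base 5 of each site (before the last base), so after position 131.
Combined cut positions: 101, 131.
Linear molecule, 2 cuts → 3 fragments:
  1–101 → 101 bp
  102–131 → 30 bp
  132–236 → 105 bp
Sorted largest to smallest: 105, 101, 30 bp.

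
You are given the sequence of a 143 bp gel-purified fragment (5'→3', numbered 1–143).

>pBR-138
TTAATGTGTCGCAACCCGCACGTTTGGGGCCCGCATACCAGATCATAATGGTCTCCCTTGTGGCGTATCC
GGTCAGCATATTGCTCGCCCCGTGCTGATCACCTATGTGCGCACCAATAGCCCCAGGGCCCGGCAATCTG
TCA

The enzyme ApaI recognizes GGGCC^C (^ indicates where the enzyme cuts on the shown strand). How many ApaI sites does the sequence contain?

2

GGGCCC occurs starting at positions 27, 126.
ApaI cuts at 2 sites.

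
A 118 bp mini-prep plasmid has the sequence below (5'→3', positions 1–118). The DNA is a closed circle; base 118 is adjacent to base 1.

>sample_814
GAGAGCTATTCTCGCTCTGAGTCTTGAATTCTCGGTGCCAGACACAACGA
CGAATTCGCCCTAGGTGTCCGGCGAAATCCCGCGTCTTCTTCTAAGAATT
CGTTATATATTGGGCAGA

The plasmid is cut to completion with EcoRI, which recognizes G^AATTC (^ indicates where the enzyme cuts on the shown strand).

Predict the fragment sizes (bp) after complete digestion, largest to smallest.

48, 44, 26 bp

EcoRI sites (GAATTC) start at positions 26, 52, 96.
EcoRI cuts after the first base of each site, so after positions 26, 52, 96.
Circular molecule, 3 cuts → 3 fragments:
  27–52 → 26 bp
  53–96 → 44 bp
  97–118 then 1–26 → 22 + 26 = 48 bp
Sorted largest to smallest: 48, 44, 26 bp.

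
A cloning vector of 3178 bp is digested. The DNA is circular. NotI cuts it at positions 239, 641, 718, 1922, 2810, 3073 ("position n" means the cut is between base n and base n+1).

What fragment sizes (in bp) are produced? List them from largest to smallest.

Circular molecule, 6 cuts → 6 fragments:
  641 − 239 = 402 bp
  718 − 641 = 77 bp
  1922 − 718 = 1204 bp
  2810 − 1922 = 888 bp
  3073 − 2810 = 263 bp
  wrap: 3178 − 3073 + 239 = 344 bp
Sorted largest to smallest: 1204, 888, 402, 344, 263, 77 bp.

1204, 888, 402, 344, 263, 77 bp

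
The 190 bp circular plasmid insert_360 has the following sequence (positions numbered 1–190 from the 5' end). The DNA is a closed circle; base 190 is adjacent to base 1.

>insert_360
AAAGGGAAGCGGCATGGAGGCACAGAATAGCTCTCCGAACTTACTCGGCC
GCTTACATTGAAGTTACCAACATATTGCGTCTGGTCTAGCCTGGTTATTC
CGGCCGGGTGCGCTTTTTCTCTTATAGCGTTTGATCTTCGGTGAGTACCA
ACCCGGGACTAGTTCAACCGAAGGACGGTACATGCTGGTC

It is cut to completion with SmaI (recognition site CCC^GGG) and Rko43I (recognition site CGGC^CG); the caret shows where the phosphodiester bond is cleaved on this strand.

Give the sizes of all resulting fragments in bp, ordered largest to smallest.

85, 55, 50 bp

The SmaI site (CCCGGG) starts at position 152.
SmaI cuts after base 3 of each site, so after position 154.
Rko43I sites (CGGCCG) start at positions 46, 101.
Rko43I cuts after base 4 of each site, so after positions 49, 104.
Combined cut positions: 49, 104, 154.
Circular molecule, 3 cuts → 3 fragments:
  50–104 → 55 bp
  105–154 → 50 bp
  155–190 then 1–49 → 36 + 49 = 85 bp
Sorted largest to smallest: 85, 55, 50 bp.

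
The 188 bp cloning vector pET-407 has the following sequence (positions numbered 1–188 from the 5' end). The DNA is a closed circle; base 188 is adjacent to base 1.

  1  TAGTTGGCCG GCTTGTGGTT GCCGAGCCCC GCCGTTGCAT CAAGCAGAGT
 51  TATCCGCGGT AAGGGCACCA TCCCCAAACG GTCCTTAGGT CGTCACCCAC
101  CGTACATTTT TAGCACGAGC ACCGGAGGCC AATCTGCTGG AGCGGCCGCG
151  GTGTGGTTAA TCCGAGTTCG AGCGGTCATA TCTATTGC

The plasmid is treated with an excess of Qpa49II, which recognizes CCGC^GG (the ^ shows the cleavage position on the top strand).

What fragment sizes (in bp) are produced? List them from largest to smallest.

96, 92 bp

Qpa49II sites (CCGCGG) start at positions 54, 146.
Qpa49II cuts after base 4 of each site, so after positions 57, 149.
Circular molecule, 2 cuts → 2 fragments:
  58–149 → 92 bp
  150–188 then 1–57 → 39 + 57 = 96 bp
Sorted largest to smallest: 96, 92 bp.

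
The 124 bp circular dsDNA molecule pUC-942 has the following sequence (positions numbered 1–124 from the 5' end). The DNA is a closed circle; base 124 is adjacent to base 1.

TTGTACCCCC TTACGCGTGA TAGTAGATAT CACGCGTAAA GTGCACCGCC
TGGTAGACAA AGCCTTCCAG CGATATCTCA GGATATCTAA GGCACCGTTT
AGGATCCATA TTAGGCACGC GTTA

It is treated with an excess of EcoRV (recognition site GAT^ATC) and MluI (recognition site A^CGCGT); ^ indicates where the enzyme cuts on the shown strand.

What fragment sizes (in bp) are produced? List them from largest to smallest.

EcoRV sites (GATATC) start at positions 26, 72, 82.
EcoRV cuts after base 3 of each site, so after positions 28, 74, 84.
MluI sites (ACGCGT) start at positions 13, 32, 117.
MluI cuts after the first base of each site, so after positions 13, 32, 117.
Combined cut positions: 13, 28, 32, 74, 84, 117.
Circular molecule, 6 cuts → 6 fragments:
  14–28 → 15 bp
  29–32 → 4 bp
  33–74 → 42 bp
  75–84 → 10 bp
  85–117 → 33 bp
  118–124 then 1–13 → 7 + 13 = 20 bp
Sorted largest to smallest: 42, 33, 20, 15, 10, 4 bp.

42, 33, 20, 15, 10, 4 bp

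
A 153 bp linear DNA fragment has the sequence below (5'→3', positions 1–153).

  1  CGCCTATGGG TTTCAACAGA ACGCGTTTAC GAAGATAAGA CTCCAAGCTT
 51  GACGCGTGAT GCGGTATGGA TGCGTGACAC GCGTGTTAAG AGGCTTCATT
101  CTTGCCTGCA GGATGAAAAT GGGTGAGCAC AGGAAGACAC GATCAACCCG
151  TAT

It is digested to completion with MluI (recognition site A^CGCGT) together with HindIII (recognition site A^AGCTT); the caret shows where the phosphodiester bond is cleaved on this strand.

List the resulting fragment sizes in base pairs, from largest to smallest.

MluI sites (ACGCGT) start at positions 21, 52, 79.
MluI cuts after the first base of each site, so after positions 21, 52, 79.
The HindIII site (AAGCTT) starts at position 45.
HindIII cuts after the first base of each site, so after position 45.
Combined cut positions: 21, 45, 52, 79.
Linear molecule, 4 cuts → 5 fragments:
  1–21 → 21 bp
  22–45 → 24 bp
  46–52 → 7 bp
  53–79 → 27 bp
  80–153 → 74 bp
Sorted largest to smallest: 74, 27, 24, 21, 7 bp.

74, 27, 24, 21, 7 bp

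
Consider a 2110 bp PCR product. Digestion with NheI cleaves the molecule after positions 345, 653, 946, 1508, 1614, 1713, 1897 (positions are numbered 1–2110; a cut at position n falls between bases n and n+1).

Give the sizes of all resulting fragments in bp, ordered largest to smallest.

562, 345, 308, 293, 213, 184, 106, 99 bp

Linear molecule, 7 cuts → 8 fragments:
  345 − 0 = 345 bp
  653 − 345 = 308 bp
  946 − 653 = 293 bp
  1508 − 946 = 562 bp
  1614 − 1508 = 106 bp
  1713 − 1614 = 99 bp
  1897 − 1713 = 184 bp
  2110 − 1897 = 213 bp
Sorted largest to smallest: 562, 345, 308, 293, 213, 184, 106, 99 bp.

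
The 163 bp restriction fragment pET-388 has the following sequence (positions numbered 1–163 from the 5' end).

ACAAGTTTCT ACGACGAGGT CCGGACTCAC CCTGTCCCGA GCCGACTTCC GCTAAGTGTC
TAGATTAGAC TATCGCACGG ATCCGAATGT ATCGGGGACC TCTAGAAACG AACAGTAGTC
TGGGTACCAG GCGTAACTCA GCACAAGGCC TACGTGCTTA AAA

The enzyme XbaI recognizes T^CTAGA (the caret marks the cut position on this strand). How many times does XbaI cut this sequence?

TCTAGA occurs starting at positions 59, 101.
XbaI cuts at 2 sites.

2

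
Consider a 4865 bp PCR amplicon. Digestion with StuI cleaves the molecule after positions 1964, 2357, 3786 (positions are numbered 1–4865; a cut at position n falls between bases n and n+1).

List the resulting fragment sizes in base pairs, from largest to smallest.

1964, 1429, 1079, 393 bp

Linear molecule, 3 cuts → 4 fragments:
  1964 − 0 = 1964 bp
  2357 − 1964 = 393 bp
  3786 − 2357 = 1429 bp
  4865 − 3786 = 1079 bp
Sorted largest to smallest: 1964, 1429, 1079, 393 bp.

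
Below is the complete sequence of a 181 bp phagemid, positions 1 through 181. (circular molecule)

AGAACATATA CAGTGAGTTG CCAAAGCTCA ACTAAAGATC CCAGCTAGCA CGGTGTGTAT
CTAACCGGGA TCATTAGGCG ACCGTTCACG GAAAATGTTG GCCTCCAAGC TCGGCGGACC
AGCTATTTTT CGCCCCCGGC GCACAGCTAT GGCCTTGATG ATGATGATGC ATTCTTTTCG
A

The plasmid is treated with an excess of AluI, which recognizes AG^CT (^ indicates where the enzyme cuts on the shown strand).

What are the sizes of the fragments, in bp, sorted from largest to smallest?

AluI sites (AGCT) start at positions 25, 43, 108, 121, 145.
AluI cuts after base 2 of each site, so after positions 26, 44, 109, 122, 146.
Circular molecule, 5 cuts → 5 fragments:
  27–44 → 18 bp
  45–109 → 65 bp
  110–122 → 13 bp
  123–146 → 24 bp
  147–181 then 1–26 → 35 + 26 = 61 bp
Sorted largest to smallest: 65, 61, 24, 18, 13 bp.

65, 61, 24, 18, 13 bp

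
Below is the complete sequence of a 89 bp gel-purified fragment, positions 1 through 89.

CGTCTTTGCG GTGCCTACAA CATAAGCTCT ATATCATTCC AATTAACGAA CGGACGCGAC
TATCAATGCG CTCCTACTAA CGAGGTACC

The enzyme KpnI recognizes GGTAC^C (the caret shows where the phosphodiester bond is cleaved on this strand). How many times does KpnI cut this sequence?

1

GGTACC occurs starting at position 84.
KpnI cuts at 1 site.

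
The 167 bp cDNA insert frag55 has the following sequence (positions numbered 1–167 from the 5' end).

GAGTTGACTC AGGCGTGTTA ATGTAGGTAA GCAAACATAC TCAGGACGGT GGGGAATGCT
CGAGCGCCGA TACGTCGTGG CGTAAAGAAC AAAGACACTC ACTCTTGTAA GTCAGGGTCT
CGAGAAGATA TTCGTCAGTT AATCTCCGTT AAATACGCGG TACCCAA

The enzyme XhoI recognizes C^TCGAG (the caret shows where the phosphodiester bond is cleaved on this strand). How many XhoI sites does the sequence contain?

CTCGAG occurs starting at positions 59, 119.
XhoI cuts at 2 sites.

2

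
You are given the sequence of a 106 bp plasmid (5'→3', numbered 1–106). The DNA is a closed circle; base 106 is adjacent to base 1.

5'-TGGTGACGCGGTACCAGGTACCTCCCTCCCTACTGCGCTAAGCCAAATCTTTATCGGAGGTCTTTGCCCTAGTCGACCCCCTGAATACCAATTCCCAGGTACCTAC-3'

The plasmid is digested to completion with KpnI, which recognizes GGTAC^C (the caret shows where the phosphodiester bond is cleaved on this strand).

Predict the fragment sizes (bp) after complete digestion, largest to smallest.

81, 18, 7 bp

KpnI sites (GGTACC) start at positions 10, 17, 98.
KpnI cuts after base 5 of each site (before the last base), so after positions 14, 21, 102.
Circular molecule, 3 cuts → 3 fragments:
  15–21 → 7 bp
  22–102 → 81 bp
  103–106 then 1–14 → 4 + 14 = 18 bp
Sorted largest to smallest: 81, 18, 7 bp.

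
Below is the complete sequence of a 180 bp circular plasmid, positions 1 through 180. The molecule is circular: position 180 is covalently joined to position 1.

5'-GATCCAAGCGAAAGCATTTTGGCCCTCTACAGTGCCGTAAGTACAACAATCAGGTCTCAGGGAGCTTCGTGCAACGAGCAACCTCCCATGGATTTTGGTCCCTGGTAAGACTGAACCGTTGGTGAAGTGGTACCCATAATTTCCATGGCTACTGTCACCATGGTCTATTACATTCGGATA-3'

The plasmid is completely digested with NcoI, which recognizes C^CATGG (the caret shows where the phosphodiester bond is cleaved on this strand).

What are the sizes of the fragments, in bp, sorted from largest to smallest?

NcoI sites (CCATGG) start at positions 86, 143, 158.
NcoI cuts after the first base of each site, so after positions 86, 143, 158.
Circular molecule, 3 cuts → 3 fragments:
  87–143 → 57 bp
  144–158 → 15 bp
  159–180 then 1–86 → 22 + 86 = 108 bp
Sorted largest to smallest: 108, 57, 15 bp.

108, 57, 15 bp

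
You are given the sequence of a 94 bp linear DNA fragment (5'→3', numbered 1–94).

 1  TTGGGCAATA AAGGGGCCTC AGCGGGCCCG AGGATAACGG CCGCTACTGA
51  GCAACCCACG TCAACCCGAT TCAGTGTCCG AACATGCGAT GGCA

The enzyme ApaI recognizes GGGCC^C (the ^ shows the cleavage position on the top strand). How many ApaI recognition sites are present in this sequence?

1

GGGCCC occurs starting at position 24.
ApaI cuts at 1 site.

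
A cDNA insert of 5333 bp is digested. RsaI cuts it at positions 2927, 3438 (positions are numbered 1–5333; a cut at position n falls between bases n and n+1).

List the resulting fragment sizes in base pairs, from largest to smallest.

Linear molecule, 2 cuts → 3 fragments:
  2927 − 0 = 2927 bp
  3438 − 2927 = 511 bp
  5333 − 3438 = 1895 bp
Sorted largest to smallest: 2927, 1895, 511 bp.

2927, 1895, 511 bp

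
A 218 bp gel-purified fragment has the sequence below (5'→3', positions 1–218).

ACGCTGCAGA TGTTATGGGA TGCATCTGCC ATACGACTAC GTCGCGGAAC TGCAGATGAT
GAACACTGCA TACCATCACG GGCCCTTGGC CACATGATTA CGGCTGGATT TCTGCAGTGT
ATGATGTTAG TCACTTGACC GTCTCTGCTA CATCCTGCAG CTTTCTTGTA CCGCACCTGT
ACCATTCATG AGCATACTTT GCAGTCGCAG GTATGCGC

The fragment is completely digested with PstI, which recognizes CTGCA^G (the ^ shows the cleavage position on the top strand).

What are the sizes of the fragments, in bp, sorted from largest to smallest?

PstI sites (CTGCAG) start at positions 4, 50, 112, 155.
PstI cuts after base 5 of each site (before the last base), so after positions 8, 54, 116, 159.
Linear molecule, 4 cuts → 5 fragments:
  1–8 → 8 bp
  9–54 → 46 bp
  55–116 → 62 bp
  117–159 → 43 bp
  160–218 → 59 bp
Sorted largest to smallest: 62, 59, 46, 43, 8 bp.

62, 59, 46, 43, 8 bp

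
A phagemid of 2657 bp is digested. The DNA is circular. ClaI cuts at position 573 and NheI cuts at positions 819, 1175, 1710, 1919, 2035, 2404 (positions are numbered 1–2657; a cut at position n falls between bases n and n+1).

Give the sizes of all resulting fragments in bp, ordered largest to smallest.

826, 535, 369, 356, 246, 209, 116 bp

Combined cut positions (sorted): 573, 819, 1175, 1710, 1919, 2035, 2404.
Circular molecule, 7 cuts → 7 fragments:
  819 − 573 = 246 bp
  1175 − 819 = 356 bp
  1710 − 1175 = 535 bp
  1919 − 1710 = 209 bp
  2035 − 1919 = 116 bp
  2404 − 2035 = 369 bp
  wrap: 2657 − 2404 + 573 = 826 bp
Sorted largest to smallest: 826, 535, 369, 356, 246, 209, 116 bp.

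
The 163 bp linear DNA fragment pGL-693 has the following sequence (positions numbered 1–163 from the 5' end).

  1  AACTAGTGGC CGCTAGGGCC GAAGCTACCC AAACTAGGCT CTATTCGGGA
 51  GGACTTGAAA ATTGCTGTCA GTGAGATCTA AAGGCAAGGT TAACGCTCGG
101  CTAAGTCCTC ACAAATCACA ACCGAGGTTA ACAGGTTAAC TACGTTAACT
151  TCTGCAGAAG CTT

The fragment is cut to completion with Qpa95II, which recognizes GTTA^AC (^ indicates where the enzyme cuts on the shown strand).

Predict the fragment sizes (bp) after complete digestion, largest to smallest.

92, 38, 16, 9, 8 bp

Qpa95II sites (GTTAAC) start at positions 89, 127, 135, 144.
Qpa95II cuts after base 4 of each site, so after positions 92, 130, 138, 147.
Linear molecule, 4 cuts → 5 fragments:
  1–92 → 92 bp
  93–130 → 38 bp
  131–138 → 8 bp
  139–147 → 9 bp
  148–163 → 16 bp
Sorted largest to smallest: 92, 38, 16, 9, 8 bp.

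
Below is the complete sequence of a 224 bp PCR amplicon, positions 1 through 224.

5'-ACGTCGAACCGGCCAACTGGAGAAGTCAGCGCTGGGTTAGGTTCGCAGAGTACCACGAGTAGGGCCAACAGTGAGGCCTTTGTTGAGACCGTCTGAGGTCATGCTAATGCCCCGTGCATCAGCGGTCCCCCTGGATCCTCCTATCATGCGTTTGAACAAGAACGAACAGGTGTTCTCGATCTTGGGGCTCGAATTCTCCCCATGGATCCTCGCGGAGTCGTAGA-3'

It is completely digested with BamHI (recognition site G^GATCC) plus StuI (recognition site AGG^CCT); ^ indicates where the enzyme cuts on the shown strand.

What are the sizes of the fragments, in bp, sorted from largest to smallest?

BamHI sites (GGATCC) start at positions 133, 204.
BamHI cuts after the first base of each site, so after positions 133, 204.
The StuI site (AGGCCT) starts at position 74.
StuI cuts after base 3 of each site, so after position 76.
Combined cut positions: 76, 133, 204.
Linear molecule, 3 cuts → 4 fragments:
  1–76 → 76 bp
  77–133 → 57 bp
  134–204 → 71 bp
  205–224 → 20 bp
Sorted largest to smallest: 76, 71, 57, 20 bp.

76, 71, 57, 20 bp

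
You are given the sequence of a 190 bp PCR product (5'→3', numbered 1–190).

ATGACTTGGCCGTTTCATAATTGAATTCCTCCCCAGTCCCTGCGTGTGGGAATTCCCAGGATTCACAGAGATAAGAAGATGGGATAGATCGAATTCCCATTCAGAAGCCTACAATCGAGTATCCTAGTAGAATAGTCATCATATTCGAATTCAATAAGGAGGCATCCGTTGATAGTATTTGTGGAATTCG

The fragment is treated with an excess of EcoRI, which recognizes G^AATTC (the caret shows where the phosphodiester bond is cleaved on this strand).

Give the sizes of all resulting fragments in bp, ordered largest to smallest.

56, 41, 37, 27, 23, 6 bp

EcoRI sites (GAATTC) start at positions 23, 50, 91, 147, 184.
EcoRI cuts after the first base of each site, so after positions 23, 50, 91, 147, 184.
Linear molecule, 5 cuts → 6 fragments:
  1–23 → 23 bp
  24–50 → 27 bp
  51–91 → 41 bp
  92–147 → 56 bp
  148–184 → 37 bp
  185–190 → 6 bp
Sorted largest to smallest: 56, 41, 37, 27, 23, 6 bp.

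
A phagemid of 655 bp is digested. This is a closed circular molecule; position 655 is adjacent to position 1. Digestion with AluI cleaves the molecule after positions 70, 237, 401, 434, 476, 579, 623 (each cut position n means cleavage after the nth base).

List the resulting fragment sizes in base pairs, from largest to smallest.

167, 164, 103, 102, 44, 42, 33 bp

Circular molecule, 7 cuts → 7 fragments:
  237 − 70 = 167 bp
  401 − 237 = 164 bp
  434 − 401 = 33 bp
  476 − 434 = 42 bp
  579 − 476 = 103 bp
  623 − 579 = 44 bp
  wrap: 655 − 623 + 70 = 102 bp
Sorted largest to smallest: 167, 164, 103, 102, 44, 42, 33 bp.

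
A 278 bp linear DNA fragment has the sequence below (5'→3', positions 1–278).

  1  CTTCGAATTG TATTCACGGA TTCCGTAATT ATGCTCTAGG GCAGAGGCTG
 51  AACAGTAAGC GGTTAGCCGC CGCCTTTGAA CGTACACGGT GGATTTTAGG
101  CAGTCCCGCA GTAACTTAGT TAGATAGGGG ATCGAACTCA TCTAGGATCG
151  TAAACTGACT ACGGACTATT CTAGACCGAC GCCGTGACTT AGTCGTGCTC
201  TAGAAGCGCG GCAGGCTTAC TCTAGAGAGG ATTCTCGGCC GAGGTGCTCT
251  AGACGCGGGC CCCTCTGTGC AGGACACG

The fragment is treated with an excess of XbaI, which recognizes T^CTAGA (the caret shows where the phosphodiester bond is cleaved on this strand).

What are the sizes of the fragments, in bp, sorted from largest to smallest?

XbaI sites (TCTAGA) start at positions 170, 199, 221, 248.
XbaI cuts after the first base of each site, so after positions 170, 199, 221, 248.
Linear molecule, 4 cuts → 5 fragments:
  1–170 → 170 bp
  171–199 → 29 bp
  200–221 → 22 bp
  222–248 → 27 bp
  249–278 → 30 bp
Sorted largest to smallest: 170, 30, 29, 27, 22 bp.

170, 30, 29, 27, 22 bp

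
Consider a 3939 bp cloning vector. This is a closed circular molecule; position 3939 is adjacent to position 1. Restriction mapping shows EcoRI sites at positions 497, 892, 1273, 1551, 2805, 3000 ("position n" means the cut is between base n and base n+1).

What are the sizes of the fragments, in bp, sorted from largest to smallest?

1436, 1254, 395, 381, 278, 195 bp

Circular molecule, 6 cuts → 6 fragments:
  892 − 497 = 395 bp
  1273 − 892 = 381 bp
  1551 − 1273 = 278 bp
  2805 − 1551 = 1254 bp
  3000 − 2805 = 195 bp
  wrap: 3939 − 3000 + 497 = 1436 bp
Sorted largest to smallest: 1436, 1254, 395, 381, 278, 195 bp.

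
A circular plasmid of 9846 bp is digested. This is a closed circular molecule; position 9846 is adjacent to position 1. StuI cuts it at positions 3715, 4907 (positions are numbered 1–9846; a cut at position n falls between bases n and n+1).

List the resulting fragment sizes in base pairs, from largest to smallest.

8654, 1192 bp

Circular molecule, 2 cuts → 2 fragments:
  4907 − 3715 = 1192 bp
  wrap: 9846 − 4907 + 3715 = 8654 bp
Sorted largest to smallest: 8654, 1192 bp.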